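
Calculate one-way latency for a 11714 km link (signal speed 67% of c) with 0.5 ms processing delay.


Speed = 0.67 * 3e5 km/s = 201000 km/s
Propagation delay = 11714 / 201000 = 0.0583 s = 58.2786 ms
Processing delay = 0.5 ms
Total one-way latency = 58.7786 ms


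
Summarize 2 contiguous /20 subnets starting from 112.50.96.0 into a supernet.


Original prefix: /20
Number of subnets: 2 = 2^1
New prefix = 20 - 1 = 19
Supernet: 112.50.96.0/19


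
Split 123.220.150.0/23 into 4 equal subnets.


New prefix = 23 + 2 = 25
Each subnet has 128 addresses
  123.220.150.0/25
  123.220.150.128/25
  123.220.151.0/25
  123.220.151.128/25
Subnets: 123.220.150.0/25, 123.220.150.128/25, 123.220.151.0/25, 123.220.151.128/25


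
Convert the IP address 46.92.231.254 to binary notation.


46 = 00101110
92 = 01011100
231 = 11100111
254 = 11111110
Binary: 00101110.01011100.11100111.11111110


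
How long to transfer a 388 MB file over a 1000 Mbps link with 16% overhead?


Effective throughput = 1000 * (1 - 16/100) = 840 Mbps
File size in Mb = 388 * 8 = 3104 Mb
Time = 3104 / 840
Time = 3.6952 seconds


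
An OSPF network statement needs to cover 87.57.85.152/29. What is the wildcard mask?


Subnet mask: 255.255.255.248
Wildcard = 255.255.255.255 - subnet mask
255 - 255 = 0
255 - 255 = 0
255 - 255 = 0
255 - 248 = 7
Wildcard: 0.0.0.7


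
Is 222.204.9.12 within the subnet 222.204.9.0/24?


Subnet network: 222.204.9.0
Test IP AND mask: 222.204.9.0
Yes, 222.204.9.12 is in 222.204.9.0/24


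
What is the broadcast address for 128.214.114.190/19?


Network: 128.214.96.0/19
Host bits = 13
Set all host bits to 1:
Broadcast: 128.214.127.255


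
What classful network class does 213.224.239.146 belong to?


First octet: 213
Binary: 11010101
110xxxxx -> Class C (192-223)
Class C, default mask 255.255.255.0 (/24)


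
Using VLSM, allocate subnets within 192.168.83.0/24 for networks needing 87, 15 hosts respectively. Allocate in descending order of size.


87 hosts -> /25 (126 usable): 192.168.83.0/25
15 hosts -> /27 (30 usable): 192.168.83.128/27
Allocation: 192.168.83.0/25 (87 hosts, 126 usable); 192.168.83.128/27 (15 hosts, 30 usable)


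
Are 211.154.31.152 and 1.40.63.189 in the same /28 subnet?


Mask: 255.255.255.240
211.154.31.152 AND mask = 211.154.31.144
1.40.63.189 AND mask = 1.40.63.176
No, different subnets (211.154.31.144 vs 1.40.63.176)


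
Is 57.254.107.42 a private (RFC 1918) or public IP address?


RFC 1918 private ranges:
  10.0.0.0/8 (10.0.0.0 - 10.255.255.255)
  172.16.0.0/12 (172.16.0.0 - 172.31.255.255)
  192.168.0.0/16 (192.168.0.0 - 192.168.255.255)
Public (not in any RFC 1918 range)


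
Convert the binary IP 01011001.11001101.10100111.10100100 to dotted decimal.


01011001 = 89
11001101 = 205
10100111 = 167
10100100 = 164
IP: 89.205.167.164


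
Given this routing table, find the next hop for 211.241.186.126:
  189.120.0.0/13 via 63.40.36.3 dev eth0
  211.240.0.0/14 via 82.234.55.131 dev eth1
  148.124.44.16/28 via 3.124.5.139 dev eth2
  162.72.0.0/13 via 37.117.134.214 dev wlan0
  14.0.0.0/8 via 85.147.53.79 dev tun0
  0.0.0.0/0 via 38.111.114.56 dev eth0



Longest prefix match for 211.241.186.126:
  /13 189.120.0.0: no
  /14 211.240.0.0: MATCH
  /28 148.124.44.16: no
  /13 162.72.0.0: no
  /8 14.0.0.0: no
  /0 0.0.0.0: MATCH
Selected: next-hop 82.234.55.131 via eth1 (matched /14)


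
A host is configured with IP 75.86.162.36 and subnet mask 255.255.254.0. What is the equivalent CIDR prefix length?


Binary: 11111111.11111111.11111110.00000000
Count leading 1s
Prefix: /23


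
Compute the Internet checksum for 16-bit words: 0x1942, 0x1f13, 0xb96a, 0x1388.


Sum all words (with carry folding):
+ 0x1942 = 0x1942
+ 0x1f13 = 0x3855
+ 0xb96a = 0xf1bf
+ 0x1388 = 0x0548
One's complement: ~0x0548
Checksum = 0xfab7


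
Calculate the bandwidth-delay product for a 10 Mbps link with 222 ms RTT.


BDP = bandwidth * RTT
= 10 Mbps * 222 ms
= 10 * 1e6 * 222 / 1000 bits
= 2220000 bits
= 277500 bytes
= 270.9961 KB
BDP = 2220000 bits (277500 bytes)


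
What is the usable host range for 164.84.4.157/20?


Network: 164.84.0.0
Broadcast: 164.84.15.255
First usable = network + 1
Last usable = broadcast - 1
Range: 164.84.0.1 to 164.84.15.254


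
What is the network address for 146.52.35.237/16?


IP:   10010010.00110100.00100011.11101101
Mask: 11111111.11111111.00000000.00000000
AND operation:
Net:  10010010.00110100.00000000.00000000
Network: 146.52.0.0/16


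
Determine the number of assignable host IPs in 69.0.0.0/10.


Host bits = 32 - 10 = 22
Total addresses = 2^22 = 4194304
Usable = total - 2 (network and broadcast)
Usable hosts: 4194302


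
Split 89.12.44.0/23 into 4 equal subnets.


New prefix = 23 + 2 = 25
Each subnet has 128 addresses
  89.12.44.0/25
  89.12.44.128/25
  89.12.45.0/25
  89.12.45.128/25
Subnets: 89.12.44.0/25, 89.12.44.128/25, 89.12.45.0/25, 89.12.45.128/25


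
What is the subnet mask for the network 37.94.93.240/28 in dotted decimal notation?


/28 means 28 network bits, 4 host bits
Binary: 11111111111111111111111111110000
Mask: 255.255.255.240


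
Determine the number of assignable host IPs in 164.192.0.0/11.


Host bits = 32 - 11 = 21
Total addresses = 2^21 = 2097152
Usable = total - 2 (network and broadcast)
Usable hosts: 2097150


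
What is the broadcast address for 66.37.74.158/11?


Network: 66.32.0.0/11
Host bits = 21
Set all host bits to 1:
Broadcast: 66.63.255.255


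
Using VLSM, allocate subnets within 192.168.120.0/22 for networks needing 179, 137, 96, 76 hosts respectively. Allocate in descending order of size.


179 hosts -> /24 (254 usable): 192.168.120.0/24
137 hosts -> /24 (254 usable): 192.168.121.0/24
96 hosts -> /25 (126 usable): 192.168.122.0/25
76 hosts -> /25 (126 usable): 192.168.122.128/25
Allocation: 192.168.120.0/24 (179 hosts, 254 usable); 192.168.121.0/24 (137 hosts, 254 usable); 192.168.122.0/25 (96 hosts, 126 usable); 192.168.122.128/25 (76 hosts, 126 usable)


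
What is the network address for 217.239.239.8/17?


IP:   11011001.11101111.11101111.00001000
Mask: 11111111.11111111.10000000.00000000
AND operation:
Net:  11011001.11101111.10000000.00000000
Network: 217.239.128.0/17


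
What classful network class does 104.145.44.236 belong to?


First octet: 104
Binary: 01101000
0xxxxxxx -> Class A (1-126)
Class A, default mask 255.0.0.0 (/8)


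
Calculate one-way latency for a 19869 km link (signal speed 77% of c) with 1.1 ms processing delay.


Speed = 0.77 * 3e5 km/s = 231000 km/s
Propagation delay = 19869 / 231000 = 0.086 s = 86.013 ms
Processing delay = 1.1 ms
Total one-way latency = 87.113 ms


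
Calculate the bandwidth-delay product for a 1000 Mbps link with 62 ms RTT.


BDP = bandwidth * RTT
= 1000 Mbps * 62 ms
= 1000 * 1e6 * 62 / 1000 bits
= 62000000 bits
= 7750000 bytes
= 7568.3594 KB
BDP = 62000000 bits (7750000 bytes)


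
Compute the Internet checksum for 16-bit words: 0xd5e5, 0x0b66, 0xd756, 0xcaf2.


Sum all words (with carry folding):
+ 0xd5e5 = 0xd5e5
+ 0x0b66 = 0xe14b
+ 0xd756 = 0xb8a2
+ 0xcaf2 = 0x8395
One's complement: ~0x8395
Checksum = 0x7c6a


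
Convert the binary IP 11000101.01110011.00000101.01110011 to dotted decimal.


11000101 = 197
01110011 = 115
00000101 = 5
01110011 = 115
IP: 197.115.5.115


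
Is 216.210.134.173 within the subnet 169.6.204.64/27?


Subnet network: 169.6.204.64
Test IP AND mask: 216.210.134.160
No, 216.210.134.173 is not in 169.6.204.64/27


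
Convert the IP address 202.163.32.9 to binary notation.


202 = 11001010
163 = 10100011
32 = 00100000
9 = 00001001
Binary: 11001010.10100011.00100000.00001001


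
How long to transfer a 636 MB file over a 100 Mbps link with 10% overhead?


Effective throughput = 100 * (1 - 10/100) = 90 Mbps
File size in Mb = 636 * 8 = 5088 Mb
Time = 5088 / 90
Time = 56.5333 seconds


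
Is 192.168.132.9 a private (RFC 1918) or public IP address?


RFC 1918 private ranges:
  10.0.0.0/8 (10.0.0.0 - 10.255.255.255)
  172.16.0.0/12 (172.16.0.0 - 172.31.255.255)
  192.168.0.0/16 (192.168.0.0 - 192.168.255.255)
Private (in 192.168.0.0/16)


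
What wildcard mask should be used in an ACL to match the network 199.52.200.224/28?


Subnet mask: 255.255.255.240
Wildcard = 255.255.255.255 - subnet mask
255 - 255 = 0
255 - 255 = 0
255 - 255 = 0
255 - 240 = 15
Wildcard: 0.0.0.15


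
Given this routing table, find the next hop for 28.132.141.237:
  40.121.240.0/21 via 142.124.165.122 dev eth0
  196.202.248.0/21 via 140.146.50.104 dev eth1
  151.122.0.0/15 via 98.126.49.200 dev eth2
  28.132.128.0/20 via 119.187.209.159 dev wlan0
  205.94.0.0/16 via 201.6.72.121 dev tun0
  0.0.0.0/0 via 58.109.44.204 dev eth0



Longest prefix match for 28.132.141.237:
  /21 40.121.240.0: no
  /21 196.202.248.0: no
  /15 151.122.0.0: no
  /20 28.132.128.0: MATCH
  /16 205.94.0.0: no
  /0 0.0.0.0: MATCH
Selected: next-hop 119.187.209.159 via wlan0 (matched /20)


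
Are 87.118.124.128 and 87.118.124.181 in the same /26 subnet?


Mask: 255.255.255.192
87.118.124.128 AND mask = 87.118.124.128
87.118.124.181 AND mask = 87.118.124.128
Yes, same subnet (87.118.124.128)


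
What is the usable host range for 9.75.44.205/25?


Network: 9.75.44.128
Broadcast: 9.75.44.255
First usable = network + 1
Last usable = broadcast - 1
Range: 9.75.44.129 to 9.75.44.254


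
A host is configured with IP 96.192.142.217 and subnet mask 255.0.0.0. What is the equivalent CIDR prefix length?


Binary: 11111111.00000000.00000000.00000000
Count leading 1s
Prefix: /8


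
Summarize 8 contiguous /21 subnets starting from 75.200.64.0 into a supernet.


Original prefix: /21
Number of subnets: 8 = 2^3
New prefix = 21 - 3 = 18
Supernet: 75.200.64.0/18


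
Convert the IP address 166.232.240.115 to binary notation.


166 = 10100110
232 = 11101000
240 = 11110000
115 = 01110011
Binary: 10100110.11101000.11110000.01110011


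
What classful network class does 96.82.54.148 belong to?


First octet: 96
Binary: 01100000
0xxxxxxx -> Class A (1-126)
Class A, default mask 255.0.0.0 (/8)


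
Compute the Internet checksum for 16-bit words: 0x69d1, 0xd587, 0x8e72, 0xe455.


Sum all words (with carry folding):
+ 0x69d1 = 0x69d1
+ 0xd587 = 0x3f59
+ 0x8e72 = 0xcdcb
+ 0xe455 = 0xb221
One's complement: ~0xb221
Checksum = 0x4dde


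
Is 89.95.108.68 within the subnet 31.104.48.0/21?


Subnet network: 31.104.48.0
Test IP AND mask: 89.95.104.0
No, 89.95.108.68 is not in 31.104.48.0/21


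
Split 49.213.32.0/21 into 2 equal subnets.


New prefix = 21 + 1 = 22
Each subnet has 1024 addresses
  49.213.32.0/22
  49.213.36.0/22
Subnets: 49.213.32.0/22, 49.213.36.0/22


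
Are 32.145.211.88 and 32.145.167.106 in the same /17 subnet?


Mask: 255.255.128.0
32.145.211.88 AND mask = 32.145.128.0
32.145.167.106 AND mask = 32.145.128.0
Yes, same subnet (32.145.128.0)


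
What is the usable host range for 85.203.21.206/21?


Network: 85.203.16.0
Broadcast: 85.203.23.255
First usable = network + 1
Last usable = broadcast - 1
Range: 85.203.16.1 to 85.203.23.254


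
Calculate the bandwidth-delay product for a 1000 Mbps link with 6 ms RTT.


BDP = bandwidth * RTT
= 1000 Mbps * 6 ms
= 1000 * 1e6 * 6 / 1000 bits
= 6000000 bits
= 750000 bytes
= 732.4219 KB
BDP = 6000000 bits (750000 bytes)


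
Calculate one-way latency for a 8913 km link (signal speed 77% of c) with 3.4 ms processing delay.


Speed = 0.77 * 3e5 km/s = 231000 km/s
Propagation delay = 8913 / 231000 = 0.0386 s = 38.5844 ms
Processing delay = 3.4 ms
Total one-way latency = 41.9844 ms


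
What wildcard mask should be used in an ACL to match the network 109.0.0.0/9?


Subnet mask: 255.128.0.0
Wildcard = 255.255.255.255 - subnet mask
255 - 255 = 0
255 - 128 = 127
255 - 0 = 255
255 - 0 = 255
Wildcard: 0.127.255.255


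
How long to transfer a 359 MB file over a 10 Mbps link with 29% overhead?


Effective throughput = 10 * (1 - 29/100) = 7.1 Mbps
File size in Mb = 359 * 8 = 2872 Mb
Time = 2872 / 7.1
Time = 404.507 seconds


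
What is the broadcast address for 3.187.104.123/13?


Network: 3.184.0.0/13
Host bits = 19
Set all host bits to 1:
Broadcast: 3.191.255.255


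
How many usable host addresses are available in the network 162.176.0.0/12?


Host bits = 32 - 12 = 20
Total addresses = 2^20 = 1048576
Usable = total - 2 (network and broadcast)
Usable hosts: 1048574


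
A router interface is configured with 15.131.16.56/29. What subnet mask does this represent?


/29 means 29 network bits, 3 host bits
Binary: 11111111111111111111111111111000
Mask: 255.255.255.248


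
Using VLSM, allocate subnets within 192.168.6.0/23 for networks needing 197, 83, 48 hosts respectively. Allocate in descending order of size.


197 hosts -> /24 (254 usable): 192.168.6.0/24
83 hosts -> /25 (126 usable): 192.168.7.0/25
48 hosts -> /26 (62 usable): 192.168.7.128/26
Allocation: 192.168.6.0/24 (197 hosts, 254 usable); 192.168.7.0/25 (83 hosts, 126 usable); 192.168.7.128/26 (48 hosts, 62 usable)


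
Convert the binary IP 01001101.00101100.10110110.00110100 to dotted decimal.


01001101 = 77
00101100 = 44
10110110 = 182
00110100 = 52
IP: 77.44.182.52


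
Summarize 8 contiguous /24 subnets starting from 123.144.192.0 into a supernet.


Original prefix: /24
Number of subnets: 8 = 2^3
New prefix = 24 - 3 = 21
Supernet: 123.144.192.0/21


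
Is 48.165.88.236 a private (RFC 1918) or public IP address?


RFC 1918 private ranges:
  10.0.0.0/8 (10.0.0.0 - 10.255.255.255)
  172.16.0.0/12 (172.16.0.0 - 172.31.255.255)
  192.168.0.0/16 (192.168.0.0 - 192.168.255.255)
Public (not in any RFC 1918 range)


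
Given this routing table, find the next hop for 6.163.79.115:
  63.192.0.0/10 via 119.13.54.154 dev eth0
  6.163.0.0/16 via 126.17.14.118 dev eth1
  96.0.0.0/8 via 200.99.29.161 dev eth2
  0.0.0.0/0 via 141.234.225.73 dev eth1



Longest prefix match for 6.163.79.115:
  /10 63.192.0.0: no
  /16 6.163.0.0: MATCH
  /8 96.0.0.0: no
  /0 0.0.0.0: MATCH
Selected: next-hop 126.17.14.118 via eth1 (matched /16)


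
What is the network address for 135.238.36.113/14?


IP:   10000111.11101110.00100100.01110001
Mask: 11111111.11111100.00000000.00000000
AND operation:
Net:  10000111.11101100.00000000.00000000
Network: 135.236.0.0/14


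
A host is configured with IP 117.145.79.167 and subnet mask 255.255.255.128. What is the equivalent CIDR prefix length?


Binary: 11111111.11111111.11111111.10000000
Count leading 1s
Prefix: /25


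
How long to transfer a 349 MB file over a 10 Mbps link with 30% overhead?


Effective throughput = 10 * (1 - 30/100) = 7 Mbps
File size in Mb = 349 * 8 = 2792 Mb
Time = 2792 / 7
Time = 398.8571 seconds


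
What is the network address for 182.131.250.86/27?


IP:   10110110.10000011.11111010.01010110
Mask: 11111111.11111111.11111111.11100000
AND operation:
Net:  10110110.10000011.11111010.01000000
Network: 182.131.250.64/27


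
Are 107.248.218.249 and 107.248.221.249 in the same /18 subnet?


Mask: 255.255.192.0
107.248.218.249 AND mask = 107.248.192.0
107.248.221.249 AND mask = 107.248.192.0
Yes, same subnet (107.248.192.0)


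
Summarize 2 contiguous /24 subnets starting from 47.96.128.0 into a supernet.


Original prefix: /24
Number of subnets: 2 = 2^1
New prefix = 24 - 1 = 23
Supernet: 47.96.128.0/23


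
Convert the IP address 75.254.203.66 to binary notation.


75 = 01001011
254 = 11111110
203 = 11001011
66 = 01000010
Binary: 01001011.11111110.11001011.01000010


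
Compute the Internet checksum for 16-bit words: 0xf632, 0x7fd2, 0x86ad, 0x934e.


Sum all words (with carry folding):
+ 0xf632 = 0xf632
+ 0x7fd2 = 0x7605
+ 0x86ad = 0xfcb2
+ 0x934e = 0x9001
One's complement: ~0x9001
Checksum = 0x6ffe


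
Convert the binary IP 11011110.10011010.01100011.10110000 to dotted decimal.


11011110 = 222
10011010 = 154
01100011 = 99
10110000 = 176
IP: 222.154.99.176


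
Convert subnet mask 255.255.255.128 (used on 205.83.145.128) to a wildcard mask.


Subnet mask: 255.255.255.128
Wildcard = 255.255.255.255 - subnet mask
255 - 255 = 0
255 - 255 = 0
255 - 255 = 0
255 - 128 = 127
Wildcard: 0.0.0.127


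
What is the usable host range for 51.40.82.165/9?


Network: 51.0.0.0
Broadcast: 51.127.255.255
First usable = network + 1
Last usable = broadcast - 1
Range: 51.0.0.1 to 51.127.255.254


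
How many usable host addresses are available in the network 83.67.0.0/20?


Host bits = 32 - 20 = 12
Total addresses = 2^12 = 4096
Usable = total - 2 (network and broadcast)
Usable hosts: 4094


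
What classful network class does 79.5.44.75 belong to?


First octet: 79
Binary: 01001111
0xxxxxxx -> Class A (1-126)
Class A, default mask 255.0.0.0 (/8)


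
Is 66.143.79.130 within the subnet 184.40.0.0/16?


Subnet network: 184.40.0.0
Test IP AND mask: 66.143.0.0
No, 66.143.79.130 is not in 184.40.0.0/16


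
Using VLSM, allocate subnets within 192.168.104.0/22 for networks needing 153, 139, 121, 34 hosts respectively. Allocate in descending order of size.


153 hosts -> /24 (254 usable): 192.168.104.0/24
139 hosts -> /24 (254 usable): 192.168.105.0/24
121 hosts -> /25 (126 usable): 192.168.106.0/25
34 hosts -> /26 (62 usable): 192.168.106.128/26
Allocation: 192.168.104.0/24 (153 hosts, 254 usable); 192.168.105.0/24 (139 hosts, 254 usable); 192.168.106.0/25 (121 hosts, 126 usable); 192.168.106.128/26 (34 hosts, 62 usable)


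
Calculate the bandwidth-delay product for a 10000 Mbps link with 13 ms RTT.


BDP = bandwidth * RTT
= 10000 Mbps * 13 ms
= 10000 * 1e6 * 13 / 1000 bits
= 130000000 bits
= 16250000 bytes
= 15869.1406 KB
BDP = 130000000 bits (16250000 bytes)


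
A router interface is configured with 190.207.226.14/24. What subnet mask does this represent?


/24 means 24 network bits, 8 host bits
Binary: 11111111111111111111111100000000
Mask: 255.255.255.0


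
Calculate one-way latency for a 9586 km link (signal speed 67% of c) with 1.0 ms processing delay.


Speed = 0.67 * 3e5 km/s = 201000 km/s
Propagation delay = 9586 / 201000 = 0.0477 s = 47.6915 ms
Processing delay = 1.0 ms
Total one-way latency = 48.6915 ms


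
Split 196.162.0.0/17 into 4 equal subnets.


New prefix = 17 + 2 = 19
Each subnet has 8192 addresses
  196.162.0.0/19
  196.162.32.0/19
  196.162.64.0/19
  196.162.96.0/19
Subnets: 196.162.0.0/19, 196.162.32.0/19, 196.162.64.0/19, 196.162.96.0/19


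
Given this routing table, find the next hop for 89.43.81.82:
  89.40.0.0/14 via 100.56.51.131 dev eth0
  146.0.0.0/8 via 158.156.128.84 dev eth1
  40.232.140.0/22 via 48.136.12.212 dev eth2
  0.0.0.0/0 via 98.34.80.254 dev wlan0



Longest prefix match for 89.43.81.82:
  /14 89.40.0.0: MATCH
  /8 146.0.0.0: no
  /22 40.232.140.0: no
  /0 0.0.0.0: MATCH
Selected: next-hop 100.56.51.131 via eth0 (matched /14)


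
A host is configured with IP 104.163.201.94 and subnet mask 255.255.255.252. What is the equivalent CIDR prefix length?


Binary: 11111111.11111111.11111111.11111100
Count leading 1s
Prefix: /30


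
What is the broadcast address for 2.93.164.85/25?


Network: 2.93.164.0/25
Host bits = 7
Set all host bits to 1:
Broadcast: 2.93.164.127


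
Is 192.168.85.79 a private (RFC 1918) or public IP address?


RFC 1918 private ranges:
  10.0.0.0/8 (10.0.0.0 - 10.255.255.255)
  172.16.0.0/12 (172.16.0.0 - 172.31.255.255)
  192.168.0.0/16 (192.168.0.0 - 192.168.255.255)
Private (in 192.168.0.0/16)


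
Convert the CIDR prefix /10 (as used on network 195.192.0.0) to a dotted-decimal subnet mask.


/10 means 10 network bits, 22 host bits
Binary: 11111111110000000000000000000000
Mask: 255.192.0.0


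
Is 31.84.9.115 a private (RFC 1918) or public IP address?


RFC 1918 private ranges:
  10.0.0.0/8 (10.0.0.0 - 10.255.255.255)
  172.16.0.0/12 (172.16.0.0 - 172.31.255.255)
  192.168.0.0/16 (192.168.0.0 - 192.168.255.255)
Public (not in any RFC 1918 range)


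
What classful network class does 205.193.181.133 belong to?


First octet: 205
Binary: 11001101
110xxxxx -> Class C (192-223)
Class C, default mask 255.255.255.0 (/24)


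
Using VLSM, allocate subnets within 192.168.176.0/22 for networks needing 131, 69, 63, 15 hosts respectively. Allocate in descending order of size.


131 hosts -> /24 (254 usable): 192.168.176.0/24
69 hosts -> /25 (126 usable): 192.168.177.0/25
63 hosts -> /25 (126 usable): 192.168.177.128/25
15 hosts -> /27 (30 usable): 192.168.178.0/27
Allocation: 192.168.176.0/24 (131 hosts, 254 usable); 192.168.177.0/25 (69 hosts, 126 usable); 192.168.177.128/25 (63 hosts, 126 usable); 192.168.178.0/27 (15 hosts, 30 usable)


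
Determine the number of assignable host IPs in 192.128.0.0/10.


Host bits = 32 - 10 = 22
Total addresses = 2^22 = 4194304
Usable = total - 2 (network and broadcast)
Usable hosts: 4194302


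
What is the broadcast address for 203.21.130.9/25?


Network: 203.21.130.0/25
Host bits = 7
Set all host bits to 1:
Broadcast: 203.21.130.127


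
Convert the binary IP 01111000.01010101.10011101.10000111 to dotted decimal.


01111000 = 120
01010101 = 85
10011101 = 157
10000111 = 135
IP: 120.85.157.135


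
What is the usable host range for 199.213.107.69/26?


Network: 199.213.107.64
Broadcast: 199.213.107.127
First usable = network + 1
Last usable = broadcast - 1
Range: 199.213.107.65 to 199.213.107.126


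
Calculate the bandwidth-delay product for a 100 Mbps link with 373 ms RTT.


BDP = bandwidth * RTT
= 100 Mbps * 373 ms
= 100 * 1e6 * 373 / 1000 bits
= 37300000 bits
= 4662500 bytes
= 4553.2227 KB
BDP = 37300000 bits (4662500 bytes)


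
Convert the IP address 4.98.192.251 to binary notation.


4 = 00000100
98 = 01100010
192 = 11000000
251 = 11111011
Binary: 00000100.01100010.11000000.11111011


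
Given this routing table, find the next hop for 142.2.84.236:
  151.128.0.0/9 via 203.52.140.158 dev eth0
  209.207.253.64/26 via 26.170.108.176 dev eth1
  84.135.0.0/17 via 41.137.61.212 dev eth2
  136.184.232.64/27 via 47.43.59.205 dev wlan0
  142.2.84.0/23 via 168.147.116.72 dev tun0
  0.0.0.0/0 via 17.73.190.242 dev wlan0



Longest prefix match for 142.2.84.236:
  /9 151.128.0.0: no
  /26 209.207.253.64: no
  /17 84.135.0.0: no
  /27 136.184.232.64: no
  /23 142.2.84.0: MATCH
  /0 0.0.0.0: MATCH
Selected: next-hop 168.147.116.72 via tun0 (matched /23)


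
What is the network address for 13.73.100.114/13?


IP:   00001101.01001001.01100100.01110010
Mask: 11111111.11111000.00000000.00000000
AND operation:
Net:  00001101.01001000.00000000.00000000
Network: 13.72.0.0/13


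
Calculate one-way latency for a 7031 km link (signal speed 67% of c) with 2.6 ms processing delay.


Speed = 0.67 * 3e5 km/s = 201000 km/s
Propagation delay = 7031 / 201000 = 0.035 s = 34.9801 ms
Processing delay = 2.6 ms
Total one-way latency = 37.5801 ms


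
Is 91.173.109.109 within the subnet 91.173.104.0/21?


Subnet network: 91.173.104.0
Test IP AND mask: 91.173.104.0
Yes, 91.173.109.109 is in 91.173.104.0/21


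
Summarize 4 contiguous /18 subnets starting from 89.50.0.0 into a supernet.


Original prefix: /18
Number of subnets: 4 = 2^2
New prefix = 18 - 2 = 16
Supernet: 89.50.0.0/16


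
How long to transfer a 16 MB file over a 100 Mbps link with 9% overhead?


Effective throughput = 100 * (1 - 9/100) = 91 Mbps
File size in Mb = 16 * 8 = 128 Mb
Time = 128 / 91
Time = 1.4066 seconds


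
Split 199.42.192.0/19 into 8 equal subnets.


New prefix = 19 + 3 = 22
Each subnet has 1024 addresses
  199.42.192.0/22
  199.42.196.0/22
  199.42.200.0/22
  199.42.204.0/22
  199.42.208.0/22
  199.42.212.0/22
  199.42.216.0/22
  199.42.220.0/22
Subnets: 199.42.192.0/22, 199.42.196.0/22, 199.42.200.0/22, 199.42.204.0/22, 199.42.208.0/22, 199.42.212.0/22, 199.42.216.0/22, 199.42.220.0/22


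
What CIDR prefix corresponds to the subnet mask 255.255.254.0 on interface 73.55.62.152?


Binary: 11111111.11111111.11111110.00000000
Count leading 1s
Prefix: /23


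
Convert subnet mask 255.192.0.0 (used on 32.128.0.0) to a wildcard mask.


Subnet mask: 255.192.0.0
Wildcard = 255.255.255.255 - subnet mask
255 - 255 = 0
255 - 192 = 63
255 - 0 = 255
255 - 0 = 255
Wildcard: 0.63.255.255


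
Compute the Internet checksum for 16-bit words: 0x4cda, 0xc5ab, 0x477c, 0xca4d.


Sum all words (with carry folding):
+ 0x4cda = 0x4cda
+ 0xc5ab = 0x1286
+ 0x477c = 0x5a02
+ 0xca4d = 0x2450
One's complement: ~0x2450
Checksum = 0xdbaf


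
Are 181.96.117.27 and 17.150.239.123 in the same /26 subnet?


Mask: 255.255.255.192
181.96.117.27 AND mask = 181.96.117.0
17.150.239.123 AND mask = 17.150.239.64
No, different subnets (181.96.117.0 vs 17.150.239.64)


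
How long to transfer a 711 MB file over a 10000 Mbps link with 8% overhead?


Effective throughput = 10000 * (1 - 8/100) = 9200 Mbps
File size in Mb = 711 * 8 = 5688 Mb
Time = 5688 / 9200
Time = 0.6183 seconds


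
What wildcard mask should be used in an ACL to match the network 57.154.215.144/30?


Subnet mask: 255.255.255.252
Wildcard = 255.255.255.255 - subnet mask
255 - 255 = 0
255 - 255 = 0
255 - 255 = 0
255 - 252 = 3
Wildcard: 0.0.0.3


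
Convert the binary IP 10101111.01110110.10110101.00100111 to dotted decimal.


10101111 = 175
01110110 = 118
10110101 = 181
00100111 = 39
IP: 175.118.181.39


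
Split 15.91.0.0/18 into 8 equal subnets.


New prefix = 18 + 3 = 21
Each subnet has 2048 addresses
  15.91.0.0/21
  15.91.8.0/21
  15.91.16.0/21
  15.91.24.0/21
  15.91.32.0/21
  15.91.40.0/21
  15.91.48.0/21
  15.91.56.0/21
Subnets: 15.91.0.0/21, 15.91.8.0/21, 15.91.16.0/21, 15.91.24.0/21, 15.91.32.0/21, 15.91.40.0/21, 15.91.48.0/21, 15.91.56.0/21


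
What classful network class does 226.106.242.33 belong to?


First octet: 226
Binary: 11100010
1110xxxx -> Class D (224-239)
Class D (multicast), default mask N/A


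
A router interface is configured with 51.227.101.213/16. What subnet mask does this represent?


/16 means 16 network bits, 16 host bits
Binary: 11111111111111110000000000000000
Mask: 255.255.0.0


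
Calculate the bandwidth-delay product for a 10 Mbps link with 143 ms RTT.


BDP = bandwidth * RTT
= 10 Mbps * 143 ms
= 10 * 1e6 * 143 / 1000 bits
= 1430000 bits
= 178750 bytes
= 174.5605 KB
BDP = 1430000 bits (178750 bytes)


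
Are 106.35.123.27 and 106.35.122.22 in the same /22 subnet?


Mask: 255.255.252.0
106.35.123.27 AND mask = 106.35.120.0
106.35.122.22 AND mask = 106.35.120.0
Yes, same subnet (106.35.120.0)


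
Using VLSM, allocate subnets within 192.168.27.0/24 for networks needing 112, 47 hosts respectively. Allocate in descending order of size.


112 hosts -> /25 (126 usable): 192.168.27.0/25
47 hosts -> /26 (62 usable): 192.168.27.128/26
Allocation: 192.168.27.0/25 (112 hosts, 126 usable); 192.168.27.128/26 (47 hosts, 62 usable)


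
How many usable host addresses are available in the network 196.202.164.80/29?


Host bits = 32 - 29 = 3
Total addresses = 2^3 = 8
Usable = total - 2 (network and broadcast)
Usable hosts: 6


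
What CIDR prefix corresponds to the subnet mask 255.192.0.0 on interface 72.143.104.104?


Binary: 11111111.11000000.00000000.00000000
Count leading 1s
Prefix: /10


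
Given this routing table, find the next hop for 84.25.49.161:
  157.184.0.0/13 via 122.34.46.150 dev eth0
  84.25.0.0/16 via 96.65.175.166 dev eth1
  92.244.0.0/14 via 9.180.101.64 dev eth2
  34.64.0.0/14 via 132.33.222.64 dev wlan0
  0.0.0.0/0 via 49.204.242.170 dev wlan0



Longest prefix match for 84.25.49.161:
  /13 157.184.0.0: no
  /16 84.25.0.0: MATCH
  /14 92.244.0.0: no
  /14 34.64.0.0: no
  /0 0.0.0.0: MATCH
Selected: next-hop 96.65.175.166 via eth1 (matched /16)


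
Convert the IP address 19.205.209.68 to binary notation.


19 = 00010011
205 = 11001101
209 = 11010001
68 = 01000100
Binary: 00010011.11001101.11010001.01000100


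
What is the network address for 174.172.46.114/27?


IP:   10101110.10101100.00101110.01110010
Mask: 11111111.11111111.11111111.11100000
AND operation:
Net:  10101110.10101100.00101110.01100000
Network: 174.172.46.96/27


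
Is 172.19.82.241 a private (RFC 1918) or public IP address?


RFC 1918 private ranges:
  10.0.0.0/8 (10.0.0.0 - 10.255.255.255)
  172.16.0.0/12 (172.16.0.0 - 172.31.255.255)
  192.168.0.0/16 (192.168.0.0 - 192.168.255.255)
Private (in 172.16.0.0/12)


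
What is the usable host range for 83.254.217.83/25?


Network: 83.254.217.0
Broadcast: 83.254.217.127
First usable = network + 1
Last usable = broadcast - 1
Range: 83.254.217.1 to 83.254.217.126


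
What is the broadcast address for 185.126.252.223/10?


Network: 185.64.0.0/10
Host bits = 22
Set all host bits to 1:
Broadcast: 185.127.255.255


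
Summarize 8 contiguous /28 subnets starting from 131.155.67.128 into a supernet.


Original prefix: /28
Number of subnets: 8 = 2^3
New prefix = 28 - 3 = 25
Supernet: 131.155.67.128/25


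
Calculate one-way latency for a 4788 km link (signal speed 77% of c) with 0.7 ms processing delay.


Speed = 0.77 * 3e5 km/s = 231000 km/s
Propagation delay = 4788 / 231000 = 0.0207 s = 20.7273 ms
Processing delay = 0.7 ms
Total one-way latency = 21.4273 ms


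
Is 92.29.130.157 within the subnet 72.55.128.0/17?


Subnet network: 72.55.128.0
Test IP AND mask: 92.29.128.0
No, 92.29.130.157 is not in 72.55.128.0/17


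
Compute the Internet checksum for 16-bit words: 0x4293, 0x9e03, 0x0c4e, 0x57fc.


Sum all words (with carry folding):
+ 0x4293 = 0x4293
+ 0x9e03 = 0xe096
+ 0x0c4e = 0xece4
+ 0x57fc = 0x44e1
One's complement: ~0x44e1
Checksum = 0xbb1e


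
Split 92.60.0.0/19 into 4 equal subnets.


New prefix = 19 + 2 = 21
Each subnet has 2048 addresses
  92.60.0.0/21
  92.60.8.0/21
  92.60.16.0/21
  92.60.24.0/21
Subnets: 92.60.0.0/21, 92.60.8.0/21, 92.60.16.0/21, 92.60.24.0/21


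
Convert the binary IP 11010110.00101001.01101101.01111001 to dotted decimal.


11010110 = 214
00101001 = 41
01101101 = 109
01111001 = 121
IP: 214.41.109.121


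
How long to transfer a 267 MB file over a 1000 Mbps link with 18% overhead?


Effective throughput = 1000 * (1 - 18/100) = 820.0 Mbps
File size in Mb = 267 * 8 = 2136 Mb
Time = 2136 / 820.0
Time = 2.6049 seconds


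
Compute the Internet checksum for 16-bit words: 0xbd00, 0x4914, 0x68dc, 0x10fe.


Sum all words (with carry folding):
+ 0xbd00 = 0xbd00
+ 0x4914 = 0x0615
+ 0x68dc = 0x6ef1
+ 0x10fe = 0x7fef
One's complement: ~0x7fef
Checksum = 0x8010


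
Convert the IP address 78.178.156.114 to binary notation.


78 = 01001110
178 = 10110010
156 = 10011100
114 = 01110010
Binary: 01001110.10110010.10011100.01110010


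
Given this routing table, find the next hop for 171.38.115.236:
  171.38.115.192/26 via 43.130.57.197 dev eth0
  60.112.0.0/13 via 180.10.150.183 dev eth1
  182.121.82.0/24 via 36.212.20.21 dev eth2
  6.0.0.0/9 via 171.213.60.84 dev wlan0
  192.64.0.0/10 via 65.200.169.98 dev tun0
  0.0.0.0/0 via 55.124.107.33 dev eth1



Longest prefix match for 171.38.115.236:
  /26 171.38.115.192: MATCH
  /13 60.112.0.0: no
  /24 182.121.82.0: no
  /9 6.0.0.0: no
  /10 192.64.0.0: no
  /0 0.0.0.0: MATCH
Selected: next-hop 43.130.57.197 via eth0 (matched /26)


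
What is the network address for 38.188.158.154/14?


IP:   00100110.10111100.10011110.10011010
Mask: 11111111.11111100.00000000.00000000
AND operation:
Net:  00100110.10111100.00000000.00000000
Network: 38.188.0.0/14


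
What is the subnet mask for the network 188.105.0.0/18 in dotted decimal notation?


/18 means 18 network bits, 14 host bits
Binary: 11111111111111111100000000000000
Mask: 255.255.192.0


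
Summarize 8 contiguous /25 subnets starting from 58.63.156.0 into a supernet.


Original prefix: /25
Number of subnets: 8 = 2^3
New prefix = 25 - 3 = 22
Supernet: 58.63.156.0/22


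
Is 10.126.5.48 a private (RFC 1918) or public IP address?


RFC 1918 private ranges:
  10.0.0.0/8 (10.0.0.0 - 10.255.255.255)
  172.16.0.0/12 (172.16.0.0 - 172.31.255.255)
  192.168.0.0/16 (192.168.0.0 - 192.168.255.255)
Private (in 10.0.0.0/8)


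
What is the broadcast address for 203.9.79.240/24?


Network: 203.9.79.0/24
Host bits = 8
Set all host bits to 1:
Broadcast: 203.9.79.255


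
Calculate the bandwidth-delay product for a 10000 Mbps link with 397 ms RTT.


BDP = bandwidth * RTT
= 10000 Mbps * 397 ms
= 10000 * 1e6 * 397 / 1000 bits
= 3970000000 bits
= 496250000 bytes
= 484619.1406 KB
BDP = 3970000000 bits (496250000 bytes)


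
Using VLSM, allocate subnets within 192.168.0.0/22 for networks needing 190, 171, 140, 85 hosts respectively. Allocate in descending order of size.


190 hosts -> /24 (254 usable): 192.168.0.0/24
171 hosts -> /24 (254 usable): 192.168.1.0/24
140 hosts -> /24 (254 usable): 192.168.2.0/24
85 hosts -> /25 (126 usable): 192.168.3.0/25
Allocation: 192.168.0.0/24 (190 hosts, 254 usable); 192.168.1.0/24 (171 hosts, 254 usable); 192.168.2.0/24 (140 hosts, 254 usable); 192.168.3.0/25 (85 hosts, 126 usable)


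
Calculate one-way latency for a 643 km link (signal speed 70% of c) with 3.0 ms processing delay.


Speed = 0.7 * 3e5 km/s = 210000 km/s
Propagation delay = 643 / 210000 = 0.0031 s = 3.0619 ms
Processing delay = 3.0 ms
Total one-way latency = 6.0619 ms


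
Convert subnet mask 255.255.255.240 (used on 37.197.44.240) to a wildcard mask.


Subnet mask: 255.255.255.240
Wildcard = 255.255.255.255 - subnet mask
255 - 255 = 0
255 - 255 = 0
255 - 255 = 0
255 - 240 = 15
Wildcard: 0.0.0.15


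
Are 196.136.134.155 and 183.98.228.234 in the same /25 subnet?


Mask: 255.255.255.128
196.136.134.155 AND mask = 196.136.134.128
183.98.228.234 AND mask = 183.98.228.128
No, different subnets (196.136.134.128 vs 183.98.228.128)


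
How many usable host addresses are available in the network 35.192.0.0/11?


Host bits = 32 - 11 = 21
Total addresses = 2^21 = 2097152
Usable = total - 2 (network and broadcast)
Usable hosts: 2097150


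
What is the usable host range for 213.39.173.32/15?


Network: 213.38.0.0
Broadcast: 213.39.255.255
First usable = network + 1
Last usable = broadcast - 1
Range: 213.38.0.1 to 213.39.255.254


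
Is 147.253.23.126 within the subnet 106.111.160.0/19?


Subnet network: 106.111.160.0
Test IP AND mask: 147.253.0.0
No, 147.253.23.126 is not in 106.111.160.0/19


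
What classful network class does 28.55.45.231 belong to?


First octet: 28
Binary: 00011100
0xxxxxxx -> Class A (1-126)
Class A, default mask 255.0.0.0 (/8)


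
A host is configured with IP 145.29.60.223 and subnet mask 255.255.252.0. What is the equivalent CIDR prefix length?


Binary: 11111111.11111111.11111100.00000000
Count leading 1s
Prefix: /22


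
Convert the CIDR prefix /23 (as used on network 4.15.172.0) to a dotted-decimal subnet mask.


/23 means 23 network bits, 9 host bits
Binary: 11111111111111111111111000000000
Mask: 255.255.254.0


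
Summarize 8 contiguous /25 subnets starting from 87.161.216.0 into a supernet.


Original prefix: /25
Number of subnets: 8 = 2^3
New prefix = 25 - 3 = 22
Supernet: 87.161.216.0/22


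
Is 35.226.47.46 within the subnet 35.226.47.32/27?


Subnet network: 35.226.47.32
Test IP AND mask: 35.226.47.32
Yes, 35.226.47.46 is in 35.226.47.32/27


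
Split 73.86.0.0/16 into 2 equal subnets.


New prefix = 16 + 1 = 17
Each subnet has 32768 addresses
  73.86.0.0/17
  73.86.128.0/17
Subnets: 73.86.0.0/17, 73.86.128.0/17


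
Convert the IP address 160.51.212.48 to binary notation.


160 = 10100000
51 = 00110011
212 = 11010100
48 = 00110000
Binary: 10100000.00110011.11010100.00110000


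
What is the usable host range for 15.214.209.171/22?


Network: 15.214.208.0
Broadcast: 15.214.211.255
First usable = network + 1
Last usable = broadcast - 1
Range: 15.214.208.1 to 15.214.211.254


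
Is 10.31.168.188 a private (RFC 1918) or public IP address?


RFC 1918 private ranges:
  10.0.0.0/8 (10.0.0.0 - 10.255.255.255)
  172.16.0.0/12 (172.16.0.0 - 172.31.255.255)
  192.168.0.0/16 (192.168.0.0 - 192.168.255.255)
Private (in 10.0.0.0/8)


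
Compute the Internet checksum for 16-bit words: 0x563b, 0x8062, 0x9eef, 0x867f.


Sum all words (with carry folding):
+ 0x563b = 0x563b
+ 0x8062 = 0xd69d
+ 0x9eef = 0x758d
+ 0x867f = 0xfc0c
One's complement: ~0xfc0c
Checksum = 0x03f3


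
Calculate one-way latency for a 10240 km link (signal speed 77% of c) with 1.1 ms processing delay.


Speed = 0.77 * 3e5 km/s = 231000 km/s
Propagation delay = 10240 / 231000 = 0.0443 s = 44.329 ms
Processing delay = 1.1 ms
Total one-way latency = 45.429 ms


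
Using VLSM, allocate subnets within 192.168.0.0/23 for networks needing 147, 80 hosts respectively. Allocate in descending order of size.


147 hosts -> /24 (254 usable): 192.168.0.0/24
80 hosts -> /25 (126 usable): 192.168.1.0/25
Allocation: 192.168.0.0/24 (147 hosts, 254 usable); 192.168.1.0/25 (80 hosts, 126 usable)


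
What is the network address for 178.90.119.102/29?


IP:   10110010.01011010.01110111.01100110
Mask: 11111111.11111111.11111111.11111000
AND operation:
Net:  10110010.01011010.01110111.01100000
Network: 178.90.119.96/29


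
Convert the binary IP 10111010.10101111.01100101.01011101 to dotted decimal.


10111010 = 186
10101111 = 175
01100101 = 101
01011101 = 93
IP: 186.175.101.93


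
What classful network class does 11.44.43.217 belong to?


First octet: 11
Binary: 00001011
0xxxxxxx -> Class A (1-126)
Class A, default mask 255.0.0.0 (/8)


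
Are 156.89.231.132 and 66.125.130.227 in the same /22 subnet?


Mask: 255.255.252.0
156.89.231.132 AND mask = 156.89.228.0
66.125.130.227 AND mask = 66.125.128.0
No, different subnets (156.89.228.0 vs 66.125.128.0)


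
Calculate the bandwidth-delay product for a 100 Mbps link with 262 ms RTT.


BDP = bandwidth * RTT
= 100 Mbps * 262 ms
= 100 * 1e6 * 262 / 1000 bits
= 26200000 bits
= 3275000 bytes
= 3198.2422 KB
BDP = 26200000 bits (3275000 bytes)


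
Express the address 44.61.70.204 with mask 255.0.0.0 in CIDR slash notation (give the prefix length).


Binary: 11111111.00000000.00000000.00000000
Count leading 1s
Prefix: /8


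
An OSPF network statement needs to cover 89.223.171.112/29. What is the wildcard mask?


Subnet mask: 255.255.255.248
Wildcard = 255.255.255.255 - subnet mask
255 - 255 = 0
255 - 255 = 0
255 - 255 = 0
255 - 248 = 7
Wildcard: 0.0.0.7


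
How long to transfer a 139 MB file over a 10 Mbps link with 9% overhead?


Effective throughput = 10 * (1 - 9/100) = 9.1 Mbps
File size in Mb = 139 * 8 = 1112 Mb
Time = 1112 / 9.1
Time = 122.1978 seconds


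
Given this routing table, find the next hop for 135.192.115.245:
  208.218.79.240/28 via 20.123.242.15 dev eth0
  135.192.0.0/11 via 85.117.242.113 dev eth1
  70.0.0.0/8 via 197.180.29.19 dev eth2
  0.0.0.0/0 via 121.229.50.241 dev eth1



Longest prefix match for 135.192.115.245:
  /28 208.218.79.240: no
  /11 135.192.0.0: MATCH
  /8 70.0.0.0: no
  /0 0.0.0.0: MATCH
Selected: next-hop 85.117.242.113 via eth1 (matched /11)


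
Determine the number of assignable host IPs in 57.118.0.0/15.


Host bits = 32 - 15 = 17
Total addresses = 2^17 = 131072
Usable = total - 2 (network and broadcast)
Usable hosts: 131070


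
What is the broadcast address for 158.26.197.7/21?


Network: 158.26.192.0/21
Host bits = 11
Set all host bits to 1:
Broadcast: 158.26.199.255


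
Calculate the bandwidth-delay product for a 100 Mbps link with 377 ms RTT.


BDP = bandwidth * RTT
= 100 Mbps * 377 ms
= 100 * 1e6 * 377 / 1000 bits
= 37700000 bits
= 4712500 bytes
= 4602.0508 KB
BDP = 37700000 bits (4712500 bytes)


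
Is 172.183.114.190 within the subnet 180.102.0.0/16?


Subnet network: 180.102.0.0
Test IP AND mask: 172.183.0.0
No, 172.183.114.190 is not in 180.102.0.0/16
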